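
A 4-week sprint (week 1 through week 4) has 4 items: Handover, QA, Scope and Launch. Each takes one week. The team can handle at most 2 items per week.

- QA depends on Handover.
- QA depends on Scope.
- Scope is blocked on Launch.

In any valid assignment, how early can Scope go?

Precedence pushes Scope to at least week 2; downstream work caps Scope at week 3.
Scope at week 2 is achievable: Launch -> week 1, Handover -> week 1, Scope -> week 2, QA -> week 3.

week 2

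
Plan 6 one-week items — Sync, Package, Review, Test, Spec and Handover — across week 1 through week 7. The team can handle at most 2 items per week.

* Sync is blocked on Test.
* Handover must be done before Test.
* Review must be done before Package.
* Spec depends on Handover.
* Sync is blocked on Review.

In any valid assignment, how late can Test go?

week 6

Precedence pushes Test to at least week 2; downstream work caps Test at week 6.
Test at week 6 is achievable: Sync -> week 7, Review -> week 1, Test -> week 6, Package -> week 2, Spec -> week 2, Handover -> week 1.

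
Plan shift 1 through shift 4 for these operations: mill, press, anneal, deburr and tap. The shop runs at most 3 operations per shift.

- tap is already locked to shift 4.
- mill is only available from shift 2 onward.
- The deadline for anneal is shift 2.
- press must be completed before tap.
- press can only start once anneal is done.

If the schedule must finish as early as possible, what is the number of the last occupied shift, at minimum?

The precedence chain requires at least 3 distinct shifts.
With at most 3 per shift and 5 operations, at least 2 shifts are needed.
tap can't be placed before shift 4, so the schedule must run through at least shift 4.
4 works (last occupied shift: shift 4): for example tap -> shift 4, press -> shift 2, anneal -> shift 1, deburr -> shift 1, mill -> shift 2.

shift 4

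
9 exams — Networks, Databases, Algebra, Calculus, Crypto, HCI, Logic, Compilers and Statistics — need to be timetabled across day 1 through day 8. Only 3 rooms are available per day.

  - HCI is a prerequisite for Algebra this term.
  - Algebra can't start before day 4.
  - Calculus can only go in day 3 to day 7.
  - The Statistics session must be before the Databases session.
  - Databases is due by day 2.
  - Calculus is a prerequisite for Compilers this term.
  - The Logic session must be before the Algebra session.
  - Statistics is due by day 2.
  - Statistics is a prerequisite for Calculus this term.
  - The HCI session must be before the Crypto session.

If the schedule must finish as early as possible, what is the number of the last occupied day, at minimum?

4

The precedence chain requires at least 3 distinct days.
With at most 3 per day and 9 exams, at least 3 days are needed.
Algebra can't be placed before day 4, so the schedule must run through at least day 4.
4 works (last occupied day: day 4): for example Logic -> day 1; Compilers -> day 4; HCI -> day 1; Databases -> day 2; Statistics -> day 1; Algebra -> day 4; Calculus -> day 3; Crypto -> day 2; Networks -> day 2.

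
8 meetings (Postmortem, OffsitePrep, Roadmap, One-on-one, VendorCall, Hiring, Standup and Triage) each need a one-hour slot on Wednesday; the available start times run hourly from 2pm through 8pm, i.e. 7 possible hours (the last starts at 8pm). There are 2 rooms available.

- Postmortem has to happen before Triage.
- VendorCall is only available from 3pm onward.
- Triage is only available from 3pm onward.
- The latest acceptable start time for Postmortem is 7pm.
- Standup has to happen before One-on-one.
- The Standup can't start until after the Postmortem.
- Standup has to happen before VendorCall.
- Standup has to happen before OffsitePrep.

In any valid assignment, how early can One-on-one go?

4pm

Precedence pushes One-on-one to at least 4pm.
One-on-one at 4pm is achievable: Triage=3pm; Postmortem=2pm; Roadmap=2pm; Standup=3pm; One-on-one=4pm; OffsitePrep=5pm; VendorCall=4pm; Hiring=5pm.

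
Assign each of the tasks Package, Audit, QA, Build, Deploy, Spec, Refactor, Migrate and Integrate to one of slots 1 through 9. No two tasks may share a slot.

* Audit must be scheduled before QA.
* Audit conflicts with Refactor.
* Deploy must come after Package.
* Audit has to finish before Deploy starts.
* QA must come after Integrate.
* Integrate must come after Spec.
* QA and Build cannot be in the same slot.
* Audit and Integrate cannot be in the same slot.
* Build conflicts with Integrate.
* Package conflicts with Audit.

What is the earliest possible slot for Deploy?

Precedence pushes Deploy to at least 2.
Deploy at 3 is achievable: Audit -> 1, Migrate -> 9, Deploy -> 3, Integrate -> 5, Build -> 7, QA -> 6, Refactor -> 8, Package -> 2, Spec -> 4.
Nothing earlier works — the conflict and capacity constraints rule out every slot before 3.

3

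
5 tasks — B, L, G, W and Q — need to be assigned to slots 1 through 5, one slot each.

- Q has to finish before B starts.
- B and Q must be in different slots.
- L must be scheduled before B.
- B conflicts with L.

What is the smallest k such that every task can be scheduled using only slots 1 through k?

2 slots

The precedence chain requires at least 2 distinct slots.
2 works (last occupied slot: 2): for example L -> 1; G -> 1; W -> 1; B -> 2; Q -> 1.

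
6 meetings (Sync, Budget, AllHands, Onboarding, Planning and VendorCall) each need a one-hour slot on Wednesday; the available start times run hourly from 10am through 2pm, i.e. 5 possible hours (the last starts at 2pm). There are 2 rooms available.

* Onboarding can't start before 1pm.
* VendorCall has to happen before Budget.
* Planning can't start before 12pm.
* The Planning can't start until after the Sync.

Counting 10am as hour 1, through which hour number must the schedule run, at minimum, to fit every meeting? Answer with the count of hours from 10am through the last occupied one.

The precedence chain requires at least 2 distinct hours.
With at most 2 per hour and 6 meetings, at least 3 hours are needed.
Onboarding can't be placed before 1pm — that is hour 4 counting from 10am — so the schedule must run through at least 4 hours.
4 works (last occupied hour: 1pm): for example Planning -> 12pm, AllHands -> 11am, Sync -> 10am, Onboarding -> 1pm, VendorCall -> 10am, Budget -> 11am.

4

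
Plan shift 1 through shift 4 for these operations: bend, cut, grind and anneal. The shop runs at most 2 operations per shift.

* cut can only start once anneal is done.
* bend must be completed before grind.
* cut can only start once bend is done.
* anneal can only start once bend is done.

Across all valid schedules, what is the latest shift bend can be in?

shift 2

Downstream work caps bend at shift 2.
bend at shift 2 is achievable: anneal in shift 3; bend in shift 2; cut in shift 4; grind in shift 3.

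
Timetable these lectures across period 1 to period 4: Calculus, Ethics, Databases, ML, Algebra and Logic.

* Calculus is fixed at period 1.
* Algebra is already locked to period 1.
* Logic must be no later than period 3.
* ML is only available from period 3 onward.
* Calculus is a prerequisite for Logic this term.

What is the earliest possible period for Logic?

period 2

Precedence pushes Logic to at least period 2; Logic's own window allows nothing later than period 3.
Logic at period 2 is achievable: Databases=period 1, Algebra=period 1, Calculus=period 1, Logic=period 2, ML=period 3, Ethics=period 1.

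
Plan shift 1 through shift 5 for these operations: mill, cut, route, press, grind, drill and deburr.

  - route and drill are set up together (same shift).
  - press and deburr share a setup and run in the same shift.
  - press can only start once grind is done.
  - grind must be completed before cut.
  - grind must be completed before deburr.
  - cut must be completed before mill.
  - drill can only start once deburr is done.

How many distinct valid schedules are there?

Splitting on mill: it can be shift 3 (6), shift 4 (15), shift 5 (25). Listing each branch's schedules as (cut, route, press, grind, drill, deburr) by shift number:
mill=shift 3: (2,3,2,1,3,2) (2,4,2,1,4,2) (2,4,3,1,4,3) (2,5,2,1,5,2) (2,5,3,1,5,3) (2,5,4,1,5,4) — 6.
mill=shift 4: (2,3,2,1,3,2) (2,4,2,1,4,2) (2,4,3,1,4,3) (2,5,2,1,5,2) (2,5,3,1,5,3) (2,5,4,1,5,4) (3,3,2,1,3,2) (3,4,2,1,4,2) (3,4,3,1,4,3) (3,4,3,2,4,3) (3,5,2,1,5,2) (3,5,3,1,5,3) (3,5,3,2,5,3) (3,5,4,1,5,4) (3,5,4,2,5,4) — 15.
mill=shift 5: (2,3,2,1,3,2) (2,4,2,1,4,2) (2,4,3,1,4,3) (2,5,2,1,5,2) (2,5,3,1,5,3) (2,5,4,1,5,4) (3,3,2,1,3,2) (3,4,2,1,4,2) (3,4,3,1,4,3) (3,4,3,2,4,3) (3,5,2,1,5,2) (3,5,3,1,5,3) (3,5,3,2,5,3) (3,5,4,1,5,4) (3,5,4,2,5,4) (4,3,2,1,3,2) (4,4,2,1,4,2) (4,4,3,1,4,3) (4,4,3,2,4,3) (4,5,2,1,5,2) (4,5,3,1,5,3) (4,5,3,2,5,3) (4,5,4,1,5,4) (4,5,4,2,5,4) (4,5,4,3,5,4) — 25.
Summing: 6 + 15 + 25 = 46.

46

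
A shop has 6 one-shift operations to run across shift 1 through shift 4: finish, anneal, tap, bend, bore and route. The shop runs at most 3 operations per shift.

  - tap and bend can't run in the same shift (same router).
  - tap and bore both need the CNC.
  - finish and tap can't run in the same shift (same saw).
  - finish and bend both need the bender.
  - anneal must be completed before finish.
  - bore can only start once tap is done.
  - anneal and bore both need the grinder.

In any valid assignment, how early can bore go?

shift 2

Precedence pushes bore to at least shift 2.
bore at shift 2 is achievable: tap -> shift 1, route -> shift 1, anneal -> shift 1, bore -> shift 2, bend -> shift 3, finish -> shift 2.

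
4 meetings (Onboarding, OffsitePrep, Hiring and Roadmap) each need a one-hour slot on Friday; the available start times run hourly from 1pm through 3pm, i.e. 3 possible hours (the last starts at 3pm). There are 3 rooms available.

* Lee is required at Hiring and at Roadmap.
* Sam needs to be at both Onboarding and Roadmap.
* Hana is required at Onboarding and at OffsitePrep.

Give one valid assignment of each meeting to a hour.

Onboarding=1pm, Roadmap=2pm, OffsitePrep=2pm, Hiring=1pm

Checking: Hiring(1pm) != Roadmap(2pm); Onboarding(1pm) != Roadmap(2pm); Onboarding(1pm) != OffsitePrep(2pm); max 2 per hour (cap 3).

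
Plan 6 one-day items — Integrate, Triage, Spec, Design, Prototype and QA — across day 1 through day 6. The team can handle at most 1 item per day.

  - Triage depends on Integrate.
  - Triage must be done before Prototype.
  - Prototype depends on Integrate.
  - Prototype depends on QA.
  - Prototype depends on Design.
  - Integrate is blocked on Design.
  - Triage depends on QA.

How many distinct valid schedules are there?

18

Splitting on Integrate: it can be day 2 (4), day 3 (8), day 4 (6). Listing each branch's schedules as (Triage, Spec, Design, Prototype, QA) by day number:
Integrate=day 2: (4,5,1,6,3) (4,6,1,5,3) (5,3,1,6,4) (5,4,1,6,3) — 4.
Integrate=day 3: (4,5,1,6,2) (4,5,2,6,1) (4,6,1,5,2) (4,6,2,5,1) (5,1,2,6,4) (5,2,1,6,4) (5,4,1,6,2) (5,4,2,6,1) — 8.
Integrate=day 4: (5,1,2,6,3) (5,1,3,6,2) (5,2,1,6,3) (5,2,3,6,1) (5,3,1,6,2) (5,3,2,6,1) — 6.
Summing: 4 + 8 + 6 = 18.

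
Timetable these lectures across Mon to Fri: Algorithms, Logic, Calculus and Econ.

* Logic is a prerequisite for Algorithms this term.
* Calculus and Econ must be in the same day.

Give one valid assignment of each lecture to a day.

Logic=Mon; Econ=Mon; Calculus=Mon; Algorithms=Tue

Checking: Logic(Mon) before Algorithms(Tue); Calculus = Econ = Mon.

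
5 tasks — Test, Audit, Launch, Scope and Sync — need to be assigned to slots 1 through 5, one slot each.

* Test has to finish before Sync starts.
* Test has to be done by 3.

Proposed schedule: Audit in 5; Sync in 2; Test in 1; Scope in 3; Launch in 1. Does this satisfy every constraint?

Valid

Test has to finish before Sync starts — holds.
Test has to be done by 3 — holds.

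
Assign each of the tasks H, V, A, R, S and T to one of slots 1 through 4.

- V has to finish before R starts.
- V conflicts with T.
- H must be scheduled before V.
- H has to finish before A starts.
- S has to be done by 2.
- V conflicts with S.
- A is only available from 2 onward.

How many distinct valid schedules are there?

48

Splitting on H: it can be 1 (36), 2 (12). Listing each branch's schedules as (V, A, R, S, T):
H=1: (2,2,3,1,1) (2,2,3,1,3) (2,2,3,1,4) (2,2,4,1,1) (2,2,4,1,3) (2,2,4,1,4) (2,3,3,1,1) (2,3,3,1,3) (2,3,3,1,4) (2,3,4,1,1) (2,3,4,1,3) (2,3,4,1,4) (2,4,3,1,1) (2,4,3,1,3) (2,4,3,1,4) (2,4,4,1,1) (2,4,4,1,3) (2,4,4,1,4) (3,2,4,1,1) (3,2,4,1,2) (3,2,4,1,4) (3,2,4,2,1) (3,2,4,2,2) (3,2,4,2,4) (3,3,4,1,1) (3,3,4,1,2) (3,3,4,1,4) (3,3,4,2,1) (3,3,4,2,2) (3,3,4,2,4) (3,4,4,1,1) (3,4,4,1,2) (3,4,4,1,4) (3,4,4,2,1) (3,4,4,2,2) (3,4,4,2,4) — 36.
H=2: (3,3,4,1,1) (3,3,4,1,2) (3,3,4,1,4) (3,3,4,2,1) (3,3,4,2,2) (3,3,4,2,4) (3,4,4,1,1) (3,4,4,1,2) (3,4,4,1,4) (3,4,4,2,1) (3,4,4,2,2) (3,4,4,2,4) — 12.
Summing: 36 + 12 = 48.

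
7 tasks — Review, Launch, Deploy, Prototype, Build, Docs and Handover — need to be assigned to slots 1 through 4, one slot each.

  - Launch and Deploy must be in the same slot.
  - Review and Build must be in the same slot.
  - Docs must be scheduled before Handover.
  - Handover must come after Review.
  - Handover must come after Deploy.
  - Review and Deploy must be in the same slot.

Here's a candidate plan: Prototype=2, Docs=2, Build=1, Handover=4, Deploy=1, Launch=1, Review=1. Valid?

Review and Deploy must be in the same slot — holds.
Launch and Deploy must be in the same slot — holds.
Handover must come after Review — holds.
Docs must be scheduled before Handover — holds.
Handover must come after Deploy — holds.
Review and Build must be in the same slot — holds.

Yes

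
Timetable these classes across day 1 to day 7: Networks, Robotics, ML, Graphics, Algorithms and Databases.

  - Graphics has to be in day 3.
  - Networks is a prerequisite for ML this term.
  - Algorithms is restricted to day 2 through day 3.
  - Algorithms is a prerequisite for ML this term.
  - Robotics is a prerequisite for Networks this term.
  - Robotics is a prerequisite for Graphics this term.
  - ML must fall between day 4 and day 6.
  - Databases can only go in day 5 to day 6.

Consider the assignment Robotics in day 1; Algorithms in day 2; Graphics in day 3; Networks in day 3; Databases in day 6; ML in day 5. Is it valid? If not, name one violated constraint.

Yes, all constraints hold

Robotics is a prerequisite for Graphics this term — holds.
Algorithms is a prerequisite for ML this term — holds.
Robotics is a prerequisite for Networks this term — holds.
Databases can only go in day 5 to day 6 — holds.
Networks is a prerequisite for ML this term — holds.
Algorithms is restricted to day 2 through day 3 — holds.
ML must fall between day 4 and day 6 — holds.
Graphics has to be in day 3 — holds.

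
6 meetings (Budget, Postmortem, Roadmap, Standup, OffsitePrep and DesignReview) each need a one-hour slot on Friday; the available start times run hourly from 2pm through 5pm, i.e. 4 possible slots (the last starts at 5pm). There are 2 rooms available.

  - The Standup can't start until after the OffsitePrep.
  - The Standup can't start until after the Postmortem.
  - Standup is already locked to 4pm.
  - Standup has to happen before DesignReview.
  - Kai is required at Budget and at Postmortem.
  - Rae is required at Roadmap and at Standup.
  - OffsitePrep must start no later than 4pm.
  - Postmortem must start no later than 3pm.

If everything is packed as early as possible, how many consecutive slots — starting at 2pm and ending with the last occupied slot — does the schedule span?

The precedence chain requires at least 3 distinct slots.
With at most 2 per slot and 6 meetings, at least 3 slots are needed.
Propagating the time windows through the other constraints, DesignReview can't land before 5pm — that is slot 4 counting from 2pm — so the schedule must run through at least 4 slots.
4 works (last occupied slot: 5pm): for example OffsitePrep=2pm; Postmortem=2pm; Roadmap=3pm; Budget=3pm; DesignReview=5pm; Standup=4pm.

4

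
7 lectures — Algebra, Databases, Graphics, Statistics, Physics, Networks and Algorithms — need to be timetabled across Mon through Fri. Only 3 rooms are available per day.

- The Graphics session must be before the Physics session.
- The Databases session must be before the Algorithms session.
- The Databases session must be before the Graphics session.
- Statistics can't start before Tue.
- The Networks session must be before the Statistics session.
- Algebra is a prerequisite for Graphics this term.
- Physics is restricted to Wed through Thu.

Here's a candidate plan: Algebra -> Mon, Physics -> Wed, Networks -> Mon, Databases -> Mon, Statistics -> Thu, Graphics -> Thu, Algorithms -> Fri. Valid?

No. The Graphics session must be before the Physics session is not satisfied.

Only 3 rooms are available per day — holds.
The Graphics session must be before the Physics session — violated.
The Databases session must be before the Graphics session — holds.
Algebra is a prerequisite for Graphics this term — holds.
Physics is restricted to Wed through Thu — holds.
The Networks session must be before the Statistics session — holds.
Statistics can't start before Tue — holds.
The Databases session must be before the Algorithms session — holds.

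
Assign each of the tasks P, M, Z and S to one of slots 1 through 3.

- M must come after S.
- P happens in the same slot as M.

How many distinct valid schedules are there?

9

Splitting on P: it can be 2 (3), 3 (6). Listing each branch's schedules as (M, Z, S):
P=2: (2,1,1) (2,2,1) (2,3,1) — 3.
P=3: (3,1,1) (3,1,2) (3,2,1) (3,2,2) (3,3,1) (3,3,2) — 6.
Summing: 3 + 6 = 9.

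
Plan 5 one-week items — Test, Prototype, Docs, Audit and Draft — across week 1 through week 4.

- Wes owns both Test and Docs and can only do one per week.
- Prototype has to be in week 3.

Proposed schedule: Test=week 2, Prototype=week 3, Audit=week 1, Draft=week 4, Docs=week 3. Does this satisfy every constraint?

Prototype has to be in week 3 — holds.
Wes owns both Test and Docs and can only do one per week — holds.

Yes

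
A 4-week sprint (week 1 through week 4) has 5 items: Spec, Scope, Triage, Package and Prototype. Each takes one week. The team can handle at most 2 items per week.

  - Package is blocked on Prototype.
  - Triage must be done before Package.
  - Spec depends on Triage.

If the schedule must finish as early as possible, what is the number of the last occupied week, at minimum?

week 3

The precedence chain requires at least 2 distinct weeks.
With at most 2 per week and 5 work items, at least 3 weeks are needed.
3 works (last occupied week: week 3): for example Package=week 2; Triage=week 1; Scope=week 3; Prototype=week 1; Spec=week 2.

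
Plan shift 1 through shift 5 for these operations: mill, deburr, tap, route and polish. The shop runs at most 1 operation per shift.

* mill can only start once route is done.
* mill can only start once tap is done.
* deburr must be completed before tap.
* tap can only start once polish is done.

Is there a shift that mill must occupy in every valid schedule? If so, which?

shift 5

Precedence pushes mill to at least shift 3.
So mill is pinned to shift 5.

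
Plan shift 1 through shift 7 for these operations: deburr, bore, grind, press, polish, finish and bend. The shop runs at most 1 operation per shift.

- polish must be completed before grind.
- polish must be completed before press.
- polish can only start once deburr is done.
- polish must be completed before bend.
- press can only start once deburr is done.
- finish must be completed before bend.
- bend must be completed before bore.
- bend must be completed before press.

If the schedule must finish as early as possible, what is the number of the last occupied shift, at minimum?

shift 7

The precedence chain requires at least 4 distinct shifts.
With at most 1 per shift and 7 operations, at least 7 shifts are needed.
7 works (last occupied shift: shift 7): for example press in shift 5, bend in shift 4, grind in shift 7, finish in shift 3, deburr in shift 1, bore in shift 6, polish in shift 2.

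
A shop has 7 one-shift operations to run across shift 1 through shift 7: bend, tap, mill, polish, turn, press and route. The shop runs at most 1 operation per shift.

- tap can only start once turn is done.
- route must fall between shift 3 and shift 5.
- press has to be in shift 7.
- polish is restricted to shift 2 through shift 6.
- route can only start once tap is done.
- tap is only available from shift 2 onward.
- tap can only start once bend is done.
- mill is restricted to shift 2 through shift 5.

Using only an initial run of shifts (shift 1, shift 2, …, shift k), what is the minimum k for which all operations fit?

7

The precedence chain requires at least 3 distinct shifts.
With at most 1 per shift and 7 operations, at least 7 shifts are needed.
press can't be placed before shift 7, so the schedule must run through at least shift 7.
7 works (last occupied shift: shift 7): for example polish=shift 6, press=shift 7, mill=shift 5, turn=shift 2, tap=shift 3, bend=shift 1, route=shift 4.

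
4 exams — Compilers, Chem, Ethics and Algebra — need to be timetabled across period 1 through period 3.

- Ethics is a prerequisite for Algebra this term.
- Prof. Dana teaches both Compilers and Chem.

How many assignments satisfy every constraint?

Splitting on Compilers: it can be period 1 (6), period 2 (6), period 3 (6). Listing each branch's schedules as (Chem, Ethics, Algebra) by period number:
Compilers=period 1: (2,1,2) (2,1,3) (2,2,3) (3,1,2) (3,1,3) (3,2,3) — 6.
Compilers=period 2: (1,1,2) (1,1,3) (1,2,3) (3,1,2) (3,1,3) (3,2,3) — 6.
Compilers=period 3: (1,1,2) (1,1,3) (1,2,3) (2,1,2) (2,1,3) (2,2,3) — 6.
Summing: 6 + 6 + 6 = 18.

18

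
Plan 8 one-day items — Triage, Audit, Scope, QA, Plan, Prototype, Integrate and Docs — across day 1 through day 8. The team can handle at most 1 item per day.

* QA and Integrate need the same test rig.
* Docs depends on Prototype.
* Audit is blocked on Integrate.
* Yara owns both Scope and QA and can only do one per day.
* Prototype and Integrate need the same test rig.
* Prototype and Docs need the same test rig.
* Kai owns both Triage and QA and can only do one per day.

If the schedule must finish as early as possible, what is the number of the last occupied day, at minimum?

The precedence chain requires at least 2 distinct days.
With at most 1 per day and 8 tasks, at least 8 days are needed.
8 works (last occupied day: day 8): for example Prototype=day 3, Docs=day 4, Audit=day 2, Scope=day 6, QA=day 7, Integrate=day 1, Plan=day 8, Triage=day 5.

day 8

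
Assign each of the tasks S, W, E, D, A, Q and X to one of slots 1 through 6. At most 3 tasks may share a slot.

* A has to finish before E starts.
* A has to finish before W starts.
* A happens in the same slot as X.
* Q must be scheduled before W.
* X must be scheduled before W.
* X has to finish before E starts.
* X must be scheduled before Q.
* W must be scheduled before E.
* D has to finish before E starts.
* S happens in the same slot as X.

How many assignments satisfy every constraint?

Splitting on S: it can be 1 (35), 2 (15), 3 (4). Listing each branch's schedules as (W, E, D, A, Q, X):
S=1: (3,4,2,1,2,1) (3,4,3,1,2,1) (3,5,2,1,2,1) (3,5,3,1,2,1) (3,5,4,1,2,1) (3,6,2,1,2,1) (3,6,3,1,2,1) (3,6,4,1,2,1) (3,6,5,1,2,1) (4,5,2,1,2,1) (4,5,2,1,3,1) (4,5,3,1,2,1) (4,5,3,1,3,1) (4,5,4,1,2,1) (4,5,4,1,3,1) (4,6,2,1,2,1) (4,6,2,1,3,1) (4,6,3,1,2,1) (4,6,3,1,3,1) (4,6,4,1,2,1) (4,6,4,1,3,1) (4,6,5,1,2,1) (4,6,5,1,3,1) (5,6,2,1,2,1) (5,6,2,1,3,1) (5,6,2,1,4,1) (5,6,3,1,2,1) (5,6,3,1,3,1) (5,6,3,1,4,1) (5,6,4,1,2,1) (5,6,4,1,3,1) (5,6,4,1,4,1) (5,6,5,1,2,1) (5,6,5,1,3,1) (5,6,5,1,4,1) — 35.
S=2: (4,5,1,2,3,2) (4,5,3,2,3,2) (4,5,4,2,3,2) (4,6,1,2,3,2) (4,6,3,2,3,2) (4,6,4,2,3,2) (4,6,5,2,3,2) (5,6,1,2,3,2) (5,6,1,2,4,2) (5,6,3,2,3,2) (5,6,3,2,4,2) (5,6,4,2,3,2) (5,6,4,2,4,2) (5,6,5,2,3,2) (5,6,5,2,4,2) — 15.
S=3: (5,6,1,3,4,3) (5,6,2,3,4,3) (5,6,4,3,4,3) (5,6,5,3,4,3) — 4.
Summing: 35 + 15 + 4 = 54.

54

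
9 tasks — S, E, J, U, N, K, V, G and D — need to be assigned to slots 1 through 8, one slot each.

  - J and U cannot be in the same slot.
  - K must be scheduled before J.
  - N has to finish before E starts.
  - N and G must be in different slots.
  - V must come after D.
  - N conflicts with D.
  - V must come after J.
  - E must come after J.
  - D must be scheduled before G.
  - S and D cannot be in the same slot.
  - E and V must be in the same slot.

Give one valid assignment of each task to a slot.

S -> 2; G -> 3; K -> 1; J -> 2; V -> 3; E -> 3; U -> 1; N -> 2; D -> 1

Checking: K(1) before J(2); D(1) before V(3); J(2) before E(3); N(2) before E(3); D(1) before G(3); J(2) before V(3); S(2) != D(1); N(2) != D(1); N(2) != G(3); J(2) != U(1); E = V = 3.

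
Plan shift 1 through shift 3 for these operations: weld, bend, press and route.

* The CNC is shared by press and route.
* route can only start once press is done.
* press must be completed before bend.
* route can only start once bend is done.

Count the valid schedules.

Enumerating: bend -> shift 2; route -> shift 3; weld -> shift 1; press -> shift 1 | bend in shift 2; press in shift 1; weld in shift 2; route in shift 3 | route=shift 3; weld=shift 3; bend=shift 2; press=shift 1.

3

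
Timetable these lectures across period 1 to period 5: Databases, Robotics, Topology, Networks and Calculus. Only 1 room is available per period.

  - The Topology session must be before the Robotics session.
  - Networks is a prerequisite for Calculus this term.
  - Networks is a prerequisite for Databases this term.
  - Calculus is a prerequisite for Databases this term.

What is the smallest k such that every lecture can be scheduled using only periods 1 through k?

The precedence chain requires at least 3 distinct periods.
With at most 1 per period and 5 lectures, at least 5 periods are needed.
5 works (last occupied period: period 5): for example Networks in period 1; Databases in period 3; Robotics in period 5; Calculus in period 2; Topology in period 4.

5 periods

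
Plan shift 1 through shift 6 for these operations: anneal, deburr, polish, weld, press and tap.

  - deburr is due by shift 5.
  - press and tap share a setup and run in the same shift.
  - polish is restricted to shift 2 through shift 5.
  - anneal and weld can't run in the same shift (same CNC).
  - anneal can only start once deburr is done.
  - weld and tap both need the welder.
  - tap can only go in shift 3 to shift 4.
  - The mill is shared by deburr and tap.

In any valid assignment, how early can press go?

shift 3

Press must be in the same shift as tap, which can't be before shift 3, so press is at least shift 3; press must be in the same shift as tap, which can't be after shift 4, so press is at most shift 4.
press at shift 3 is achievable: press -> shift 3; tap -> shift 3; deburr -> shift 1; weld -> shift 1; anneal -> shift 2; polish -> shift 2.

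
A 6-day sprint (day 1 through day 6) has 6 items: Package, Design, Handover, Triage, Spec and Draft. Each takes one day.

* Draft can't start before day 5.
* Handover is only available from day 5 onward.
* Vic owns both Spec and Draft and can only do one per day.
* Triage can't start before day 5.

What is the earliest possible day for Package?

Package at day 1 is achievable: Triage -> day 5; Spec -> day 1; Draft -> day 5; Design -> day 1; Package -> day 1; Handover -> day 5.

day 1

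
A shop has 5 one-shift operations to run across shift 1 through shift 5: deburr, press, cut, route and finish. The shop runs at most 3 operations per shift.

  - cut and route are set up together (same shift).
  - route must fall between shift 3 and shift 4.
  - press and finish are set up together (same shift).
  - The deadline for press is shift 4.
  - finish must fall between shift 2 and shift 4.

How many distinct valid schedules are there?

20

Splitting on deburr: it can be shift 1 (4), shift 2 (4), shift 3 (4), shift 4 (4), shift 5 (4). Listing each branch's schedules as (press, cut, route, finish) by shift number:
deburr=shift 1: (2,3,3,2) (2,4,4,2) (3,4,4,3) (4,3,3,4) — 4.
deburr=shift 2: (2,3,3,2) (2,4,4,2) (3,4,4,3) (4,3,3,4) — 4.
deburr=shift 3: (2,3,3,2) (2,4,4,2) (3,4,4,3) (4,3,3,4) — 4.
deburr=shift 4: (2,3,3,2) (2,4,4,2) (3,4,4,3) (4,3,3,4) — 4.
deburr=shift 5: (2,3,3,2) (2,4,4,2) (3,4,4,3) (4,3,3,4) — 4.
Summing: 4 + 4 + 4 + 4 + 4 = 20.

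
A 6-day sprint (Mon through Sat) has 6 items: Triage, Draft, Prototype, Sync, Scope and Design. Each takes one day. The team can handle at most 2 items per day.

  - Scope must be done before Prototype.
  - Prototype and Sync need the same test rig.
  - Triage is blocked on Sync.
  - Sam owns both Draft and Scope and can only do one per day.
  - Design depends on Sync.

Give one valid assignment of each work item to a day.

Sync -> Mon; Triage -> Tue; Design -> Wed; Scope -> Mon; Draft -> Wed; Prototype -> Tue

Checking: Sync(Mon) before Design(Wed); Scope(Mon) before Prototype(Tue); Sync(Mon) before Triage(Tue); Prototype(Tue) != Sync(Mon); Draft(Wed) != Scope(Mon); max 2 per day (cap 2).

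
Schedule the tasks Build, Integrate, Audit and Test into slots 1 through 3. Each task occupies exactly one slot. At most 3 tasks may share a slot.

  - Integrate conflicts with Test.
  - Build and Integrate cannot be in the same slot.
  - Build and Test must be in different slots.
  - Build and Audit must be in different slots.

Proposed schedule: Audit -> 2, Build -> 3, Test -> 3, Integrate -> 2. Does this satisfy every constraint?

Build and Test must be in different slots — violated.
At most 3 tasks may share a slot — holds.
Integrate conflicts with Test — holds.
Build and Integrate cannot be in the same slot — holds.
Build and Audit must be in different slots — holds.

No — it violates: Build and Test must be in different slots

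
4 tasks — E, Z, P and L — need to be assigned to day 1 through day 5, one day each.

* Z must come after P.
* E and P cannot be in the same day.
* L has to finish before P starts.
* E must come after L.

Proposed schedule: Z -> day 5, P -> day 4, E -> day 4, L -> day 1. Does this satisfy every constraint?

Invalid. E and P cannot be in the same day.

E must come after L — holds.
L has to finish before P starts — holds.
Z must come after P — holds.
E and P cannot be in the same day — violated.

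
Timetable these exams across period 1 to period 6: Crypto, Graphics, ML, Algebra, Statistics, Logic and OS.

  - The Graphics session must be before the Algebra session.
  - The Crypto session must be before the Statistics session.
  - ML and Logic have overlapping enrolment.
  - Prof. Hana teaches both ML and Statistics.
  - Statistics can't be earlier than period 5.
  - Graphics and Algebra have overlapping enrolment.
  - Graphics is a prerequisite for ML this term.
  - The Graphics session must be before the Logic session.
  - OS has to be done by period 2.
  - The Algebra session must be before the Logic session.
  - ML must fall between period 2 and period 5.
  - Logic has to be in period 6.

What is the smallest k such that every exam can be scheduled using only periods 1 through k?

6 periods

The precedence chain requires at least 3 distinct periods.
Logic can't be placed before period 6, so the schedule must run through at least period 6.
6 works (last occupied period: period 6): for example Crypto -> period 1; OS -> period 1; Algebra -> period 2; ML -> period 2; Graphics -> period 1; Logic -> period 6; Statistics -> period 5.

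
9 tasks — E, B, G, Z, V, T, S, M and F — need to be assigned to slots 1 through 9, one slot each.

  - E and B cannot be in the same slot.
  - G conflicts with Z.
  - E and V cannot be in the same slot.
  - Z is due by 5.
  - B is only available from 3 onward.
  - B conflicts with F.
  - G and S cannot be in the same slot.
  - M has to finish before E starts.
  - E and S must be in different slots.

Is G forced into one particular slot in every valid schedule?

G can be 1 (e.g. E=2, M=1, Z=2, G=1, B=3, T=1, S=3, V=1, F=1) or 2 (e.g. V=1; B=3; E=2; M=1; T=1; Z=1; G=2; F=1; S=1).

No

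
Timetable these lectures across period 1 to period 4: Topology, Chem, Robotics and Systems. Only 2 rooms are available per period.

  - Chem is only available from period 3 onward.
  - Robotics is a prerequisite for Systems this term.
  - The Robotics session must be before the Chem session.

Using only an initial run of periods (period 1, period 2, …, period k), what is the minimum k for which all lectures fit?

The precedence chain requires at least 2 distinct periods.
With at most 2 per period and 4 lectures, at least 2 periods are needed.
Chem can't be placed before period 3, so the schedule must run through at least period 3.
3 works (last occupied period: period 3): for example Chem in period 3; Robotics in period 1; Systems in period 2; Topology in period 1.

3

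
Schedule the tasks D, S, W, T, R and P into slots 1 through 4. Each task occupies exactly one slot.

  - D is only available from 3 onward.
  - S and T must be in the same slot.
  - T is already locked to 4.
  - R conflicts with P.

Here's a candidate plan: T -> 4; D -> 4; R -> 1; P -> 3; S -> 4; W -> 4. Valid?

T is already locked to 4 — holds.
R conflicts with P — holds.
S and T must be in the same slot — holds.
D is only available from 3 onward — holds.

Yes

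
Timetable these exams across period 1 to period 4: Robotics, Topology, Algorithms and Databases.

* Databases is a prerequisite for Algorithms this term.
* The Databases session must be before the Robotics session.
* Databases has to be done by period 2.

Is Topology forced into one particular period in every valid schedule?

Topology can be period 1 (e.g. Robotics=period 2, Algorithms=period 2, Databases=period 1, Topology=period 1) or period 2 (e.g. Robotics=period 2; Algorithms=period 2; Topology=period 2; Databases=period 1).

No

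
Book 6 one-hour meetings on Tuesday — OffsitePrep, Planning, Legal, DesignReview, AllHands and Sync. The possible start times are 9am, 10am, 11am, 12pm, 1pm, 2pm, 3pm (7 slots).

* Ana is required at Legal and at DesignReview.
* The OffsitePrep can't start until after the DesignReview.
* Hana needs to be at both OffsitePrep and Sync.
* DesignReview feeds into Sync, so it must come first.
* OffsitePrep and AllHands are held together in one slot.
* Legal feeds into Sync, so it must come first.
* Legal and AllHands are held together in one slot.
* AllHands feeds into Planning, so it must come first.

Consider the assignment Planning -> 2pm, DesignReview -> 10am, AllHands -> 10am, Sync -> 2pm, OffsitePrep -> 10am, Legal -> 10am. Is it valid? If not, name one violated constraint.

DesignReview feeds into Sync, so it must come first — holds.
Legal and AllHands are held together in one slot — holds.
Ana is required at Legal and at DesignReview — violated.
The OffsitePrep can't start until after the DesignReview — violated.
Legal feeds into Sync, so it must come first — holds.
OffsitePrep and AllHands are held together in one slot — holds.
Hana needs to be at both OffsitePrep and Sync — holds.
AllHands feeds into Planning, so it must come first — holds.

Invalid. Ana is required at Legal and at DesignReview.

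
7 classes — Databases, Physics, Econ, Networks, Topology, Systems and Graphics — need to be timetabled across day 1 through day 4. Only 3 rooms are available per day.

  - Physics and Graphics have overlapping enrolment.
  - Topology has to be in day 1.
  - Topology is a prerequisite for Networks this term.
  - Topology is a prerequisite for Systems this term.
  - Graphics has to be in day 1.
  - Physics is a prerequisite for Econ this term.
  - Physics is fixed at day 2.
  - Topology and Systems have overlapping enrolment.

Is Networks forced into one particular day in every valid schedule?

Networks can be day 2 (e.g. Graphics=day 1, Physics=day 2, Networks=day 2, Systems=day 2, Econ=day 3, Databases=day 1, Topology=day 1) or day 3 (e.g. Databases -> day 1; Econ -> day 3; Systems -> day 2; Physics -> day 2; Networks -> day 3; Topology -> day 1; Graphics -> day 1).

No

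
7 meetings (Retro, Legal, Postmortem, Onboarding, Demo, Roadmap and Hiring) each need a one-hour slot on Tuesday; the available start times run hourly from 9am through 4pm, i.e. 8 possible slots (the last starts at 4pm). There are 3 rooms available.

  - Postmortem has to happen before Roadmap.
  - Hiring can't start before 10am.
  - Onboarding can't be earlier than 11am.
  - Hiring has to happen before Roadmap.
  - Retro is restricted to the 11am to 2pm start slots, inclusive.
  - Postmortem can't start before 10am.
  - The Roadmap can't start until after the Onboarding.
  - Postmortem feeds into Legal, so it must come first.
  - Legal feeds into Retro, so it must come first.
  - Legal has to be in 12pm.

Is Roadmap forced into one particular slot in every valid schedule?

Roadmap can be 12pm (e.g. Retro in 1pm, Roadmap in 12pm, Onboarding in 11am, Legal in 12pm, Postmortem in 10am, Hiring in 10am, Demo in 9am) or 1pm (e.g. Retro in 1pm; Legal in 12pm; Roadmap in 1pm; Hiring in 10am; Postmortem in 10am; Onboarding in 11am; Demo in 9am).

No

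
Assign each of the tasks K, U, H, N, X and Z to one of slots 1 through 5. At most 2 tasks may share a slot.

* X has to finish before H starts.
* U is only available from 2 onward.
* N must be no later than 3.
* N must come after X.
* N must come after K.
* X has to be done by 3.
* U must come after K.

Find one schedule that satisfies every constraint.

Z -> 3; U -> 2; H -> 3; K -> 1; N -> 2; X -> 1

Checking: X(1) before H(3); K(1) before U(2); K(1) before N(2); X(1) before N(2); N=2 in [1,3]; X=1 in [1,3]; U=2 in [2,5]; max 2 per slot (cap 2).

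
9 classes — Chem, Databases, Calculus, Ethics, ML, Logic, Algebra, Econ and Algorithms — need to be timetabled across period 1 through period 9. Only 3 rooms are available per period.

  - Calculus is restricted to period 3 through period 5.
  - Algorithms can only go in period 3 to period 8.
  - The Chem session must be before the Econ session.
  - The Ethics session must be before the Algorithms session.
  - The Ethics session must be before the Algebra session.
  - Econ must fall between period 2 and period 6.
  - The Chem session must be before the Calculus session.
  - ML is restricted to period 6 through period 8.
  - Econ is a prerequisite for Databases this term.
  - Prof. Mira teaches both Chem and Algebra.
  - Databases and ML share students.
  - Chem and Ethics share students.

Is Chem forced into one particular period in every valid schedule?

Chem can be period 1 (e.g. Algorithms -> period 3, Databases -> period 3, ML -> period 6, Chem -> period 1, Logic -> period 1, Ethics -> period 2, Algebra -> period 4, Econ -> period 2, Calculus -> period 3) or period 2 (e.g. Calculus=period 3, Econ=period 3, Databases=period 4, Chem=period 2, Ethics=period 1, Algorithms=period 3, ML=period 6, Algebra=period 4, Logic=period 1).

No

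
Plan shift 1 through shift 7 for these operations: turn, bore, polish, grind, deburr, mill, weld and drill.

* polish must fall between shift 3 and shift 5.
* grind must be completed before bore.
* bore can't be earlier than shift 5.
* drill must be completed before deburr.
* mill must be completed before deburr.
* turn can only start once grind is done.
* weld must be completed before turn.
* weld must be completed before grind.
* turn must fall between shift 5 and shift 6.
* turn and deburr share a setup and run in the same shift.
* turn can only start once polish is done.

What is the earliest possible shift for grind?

shift 2

Precedence pushes grind to at least shift 2; downstream work caps grind at shift 5.
grind at shift 2 is achievable: mill in shift 1; polish in shift 3; turn in shift 5; deburr in shift 5; weld in shift 1; bore in shift 5; drill in shift 1; grind in shift 2.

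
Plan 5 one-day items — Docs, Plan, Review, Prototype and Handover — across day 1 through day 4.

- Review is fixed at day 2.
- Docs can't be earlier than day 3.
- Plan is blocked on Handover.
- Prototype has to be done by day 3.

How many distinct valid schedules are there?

Splitting on Docs: it can be day 3 (18), day 4 (18). Listing each branch's schedules as (Plan, Review, Prototype, Handover) by day number:
Docs=day 3: (2,2,1,1) (2,2,2,1) (2,2,3,1) (3,2,1,1) (3,2,1,2) (3,2,2,1) (3,2,2,2) (3,2,3,1) (3,2,3,2) (4,2,1,1) (4,2,1,2) (4,2,1,3) (4,2,2,1) (4,2,2,2) (4,2,2,3) (4,2,3,1) (4,2,3,2) (4,2,3,3) — 18.
Docs=day 4: (2,2,1,1) (2,2,2,1) (2,2,3,1) (3,2,1,1) (3,2,1,2) (3,2,2,1) (3,2,2,2) (3,2,3,1) (3,2,3,2) (4,2,1,1) (4,2,1,2) (4,2,1,3) (4,2,2,1) (4,2,2,2) (4,2,2,3) (4,2,3,1) (4,2,3,2) (4,2,3,3) — 18.
Summing: 18 + 18 = 36.

36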